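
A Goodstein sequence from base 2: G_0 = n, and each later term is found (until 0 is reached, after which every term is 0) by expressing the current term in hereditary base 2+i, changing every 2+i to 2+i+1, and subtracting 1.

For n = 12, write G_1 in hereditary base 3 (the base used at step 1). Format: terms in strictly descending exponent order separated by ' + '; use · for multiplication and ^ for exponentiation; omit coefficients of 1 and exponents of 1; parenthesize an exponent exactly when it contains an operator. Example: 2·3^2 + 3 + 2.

3^(3 + 1) + 2·3^2 + 2·3 + 2

G_0 = 12. HB_2(12) = 2^(2 + 1) + 2^2. Bump = 108. G_1 = 107.
G_1 = 107. HB_3(107) = 3^(3 + 1) + 2·3^2 + 2·3 + 2. Bump = 1066. G_2 = 1065.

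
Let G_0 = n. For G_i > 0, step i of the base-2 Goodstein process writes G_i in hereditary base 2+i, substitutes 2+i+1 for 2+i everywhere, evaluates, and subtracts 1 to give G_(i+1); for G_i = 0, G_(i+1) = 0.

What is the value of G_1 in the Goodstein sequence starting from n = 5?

base 2: 5 = 2^2 + 1; at 3: 3^3 + 1 = 28; next = 27
base 3: 27 = 3^3; at 4: 4^4 = 256; next = 255

27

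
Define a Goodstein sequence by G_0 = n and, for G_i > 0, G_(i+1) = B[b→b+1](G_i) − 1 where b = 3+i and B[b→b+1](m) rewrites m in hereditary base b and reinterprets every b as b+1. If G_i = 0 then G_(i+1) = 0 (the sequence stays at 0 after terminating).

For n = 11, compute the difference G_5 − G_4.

[0] 11 ≡ 3^2 + 2 (base 3). Lift 4: 18. −1: 17.
[1] 17 ≡ 4^2 + 1 (base 4). Lift 5: 26. −1: 25.
[2] 25 ≡ 5^2 (base 5). Lift 6: 36. −1: 35.
[3] 35 ≡ 5·6 + 5 (base 6). Lift 7: 40. −1: 39.
[4] 39 ≡ 5·7 + 4 (base 7). Lift 8: 44. −1: 43.

4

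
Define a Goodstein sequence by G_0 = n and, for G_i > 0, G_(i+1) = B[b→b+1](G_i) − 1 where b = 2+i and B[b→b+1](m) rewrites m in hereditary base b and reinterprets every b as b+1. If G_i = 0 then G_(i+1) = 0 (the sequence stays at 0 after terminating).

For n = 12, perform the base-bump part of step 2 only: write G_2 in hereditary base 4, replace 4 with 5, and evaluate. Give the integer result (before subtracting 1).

12 —HB2→ 2^(2 + 1) + 2^2 —bump→ 3^(3 + 1) + 3^3 = 108 —(−1)→ 107
107 —HB3→ 3^(3 + 1) + 2·3^2 + 2·3 + 2 —bump→ 4^(4 + 1) + 2·4^2 + 2·4 + 2 = 1066 —(−1)→ 1065

15686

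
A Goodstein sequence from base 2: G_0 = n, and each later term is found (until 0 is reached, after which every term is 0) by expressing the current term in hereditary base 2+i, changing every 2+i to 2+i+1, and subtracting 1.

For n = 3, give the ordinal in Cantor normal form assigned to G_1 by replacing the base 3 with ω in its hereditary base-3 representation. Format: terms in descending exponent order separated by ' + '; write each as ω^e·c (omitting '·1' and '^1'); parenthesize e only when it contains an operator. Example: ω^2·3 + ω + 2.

i=0: 3 = 2 + 1 (b=2); 2→3: 3 + 1 = 4; 4−1 = 3
i=1: 3 = 3 (b=3); 3→4: 4 = 4; 4−1 = 3

ω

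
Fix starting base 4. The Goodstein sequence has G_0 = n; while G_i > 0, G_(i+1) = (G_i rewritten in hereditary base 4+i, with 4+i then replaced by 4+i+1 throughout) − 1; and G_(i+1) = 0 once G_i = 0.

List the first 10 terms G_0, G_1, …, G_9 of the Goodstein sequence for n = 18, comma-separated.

(0) 18|_4 = 4^2 + 2 ↦ 5^2 + 2|_5 = 27 ⇒ 26
(1) 26|_5 = 5^2 + 1 ↦ 6^2 + 1|_6 = 37 ⇒ 36
(2) 36|_6 = 6^2 ↦ 7^2|_7 = 49 ⇒ 48
(3) 48|_7 = 6·7 + 6 ↦ 6·8 + 6|_8 = 54 ⇒ 53
(4) 53|_8 = 6·8 + 5 ↦ 6·9 + 5|_9 = 59 ⇒ 58
(5) 58|_9 = 6·9 + 4 ↦ 6·10 + 4|_10 = 64 ⇒ 63
(6) 63|_10 = 6·10 + 3 ↦ 6·11 + 3|_11 = 69 ⇒ 68
(7) 68|_11 = 6·11 + 2 ↦ 6·12 + 2|_12 = 74 ⇒ 73
(8) 73|_12 = 6·12 + 1 ↦ 6·13 + 1|_13 = 79 ⇒ 78

18, 26, 36, 48, 53, 58, 63, 68, 73, 78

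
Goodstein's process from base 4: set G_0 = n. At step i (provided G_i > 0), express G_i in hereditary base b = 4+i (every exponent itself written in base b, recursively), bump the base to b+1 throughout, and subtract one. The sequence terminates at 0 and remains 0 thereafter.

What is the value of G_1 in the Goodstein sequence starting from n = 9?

[0] 9 ≡ 2·4 + 1 (base 4). Lift 5: 11. −1: 10.
[1] 10 ≡ 2·5 (base 5). Lift 6: 12. −1: 11.

10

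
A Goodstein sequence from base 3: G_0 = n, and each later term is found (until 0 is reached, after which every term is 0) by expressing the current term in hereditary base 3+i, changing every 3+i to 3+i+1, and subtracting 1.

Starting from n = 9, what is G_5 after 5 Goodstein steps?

23

base 3: 9 = 3^2; at 4: 4^2 = 16; next = 15
base 4: 15 = 3·4 + 3; at 5: 3·5 + 3 = 18; next = 17
base 5: 17 = 3·5 + 2; at 6: 3·6 + 2 = 20; next = 19
base 6: 19 = 3·6 + 1; at 7: 3·7 + 1 = 22; next = 21
base 7: 21 = 3·7; at 8: 3·8 = 24; next = 23
base 8: 23 = 2·8 + 7; at 9: 2·9 + 7 = 25; next = 24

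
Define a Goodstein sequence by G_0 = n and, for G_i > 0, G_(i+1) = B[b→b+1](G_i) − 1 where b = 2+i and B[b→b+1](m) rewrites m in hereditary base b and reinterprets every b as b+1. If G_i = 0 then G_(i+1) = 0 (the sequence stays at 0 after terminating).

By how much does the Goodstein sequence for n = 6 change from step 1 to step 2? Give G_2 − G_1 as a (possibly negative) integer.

G_0=6  [base 2] 2^2 + 2  →[2↦3]→  3^3 + 3 = 30  −1 ⇒ G_1=29
G_1=29  [base 3] 3^3 + 2  →[3↦4]→  4^4 + 2 = 258  −1 ⇒ G_2=257

228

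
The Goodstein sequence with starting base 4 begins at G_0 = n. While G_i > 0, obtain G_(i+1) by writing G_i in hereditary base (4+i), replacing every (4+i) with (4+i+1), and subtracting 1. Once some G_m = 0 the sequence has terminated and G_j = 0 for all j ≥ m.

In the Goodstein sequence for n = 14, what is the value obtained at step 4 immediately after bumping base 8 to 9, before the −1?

23

i=0: 14 = 3·4 + 2 (b=4); 4→5: 3·5 + 2 = 17; 17−1 = 16
i=1: 16 = 3·5 + 1 (b=5); 5→6: 3·6 + 1 = 19; 19−1 = 18
i=2: 18 = 3·6 (b=6); 6→7: 3·7 = 21; 21−1 = 20
i=3: 20 = 2·7 + 6 (b=7); 7→8: 2·8 + 6 = 22; 22−1 = 21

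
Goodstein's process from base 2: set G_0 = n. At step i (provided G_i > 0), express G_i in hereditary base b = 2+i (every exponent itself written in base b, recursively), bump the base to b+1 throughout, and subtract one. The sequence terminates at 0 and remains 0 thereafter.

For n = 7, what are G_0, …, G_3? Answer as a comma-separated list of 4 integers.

7, 30, 259, 3127

7 —HB2→ 2^2 + 2 + 1 —bump→ 3^3 + 3 + 1 = 31 —(−1)→ 30
30 —HB3→ 3^3 + 3 —bump→ 4^4 + 4 = 260 —(−1)→ 259
259 —HB4→ 4^4 + 3 —bump→ 5^5 + 3 = 3128 —(−1)→ 3127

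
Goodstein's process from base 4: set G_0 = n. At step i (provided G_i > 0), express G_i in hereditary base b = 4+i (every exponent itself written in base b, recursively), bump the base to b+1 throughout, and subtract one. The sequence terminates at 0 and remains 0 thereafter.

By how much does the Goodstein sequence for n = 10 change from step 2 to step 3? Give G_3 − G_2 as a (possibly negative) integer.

1

10 —HB4→ 2·4 + 2 —bump→ 2·5 + 2 = 12 —(−1)→ 11
11 —HB5→ 2·5 + 1 —bump→ 2·6 + 1 = 13 —(−1)→ 12
12 —HB6→ 2·6 —bump→ 2·7 = 14 —(−1)→ 13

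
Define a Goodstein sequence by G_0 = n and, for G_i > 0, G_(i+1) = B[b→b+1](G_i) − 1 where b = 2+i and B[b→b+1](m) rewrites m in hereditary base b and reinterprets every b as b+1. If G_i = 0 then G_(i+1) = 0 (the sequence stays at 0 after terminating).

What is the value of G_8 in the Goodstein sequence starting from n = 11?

G_0 = 11. HB_2(11) = 2^(2 + 1) + 2 + 1. Bump = 85. G_1 = 84.
G_1 = 84. HB_3(84) = 3^(3 + 1) + 3. Bump = 1028. G_2 = 1027.
G_2 = 1027. HB_4(1027) = 4^(4 + 1) + 3. Bump = 15628. G_3 = 15627.
G_3 = 15627. HB_5(15627) = 5^(5 + 1) + 2. Bump = 279938. G_4 = 279937.
G_4 = 279937. HB_6(279937) = 6^(6 + 1) + 1. Bump = 5764802. G_5 = 5764801.
G_5 = 5764801. HB_7(5764801) = 7^(7 + 1). Bump = 134217728. G_6 = 134217727.
G_6 = 134217727. HB_8(134217727) = 7·8^8 + 7·8^7 + 7·8^6 + 7·8^5 + 7·8^4 + 7·8^3 + 7·8^2 + 7·8 + 7. Bump = 2749609303. G_7 = 2749609302.
G_7 = 2749609302. HB_9(2749609302) = 7·9^9 + 7·9^7 + 7·9^6 + 7·9^5 + 7·9^4 + 7·9^3 + 7·9^2 + 7·9 + 6. Bump = 70077777776. G_8 = 70077777775.

70077777775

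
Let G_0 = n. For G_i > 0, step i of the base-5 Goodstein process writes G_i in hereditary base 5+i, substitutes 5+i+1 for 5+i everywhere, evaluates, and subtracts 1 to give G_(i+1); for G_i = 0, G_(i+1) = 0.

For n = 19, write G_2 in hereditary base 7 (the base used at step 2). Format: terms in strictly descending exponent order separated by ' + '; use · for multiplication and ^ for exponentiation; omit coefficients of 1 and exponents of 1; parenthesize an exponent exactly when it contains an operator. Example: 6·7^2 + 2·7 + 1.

[0] 19 ≡ 3·5 + 4 (base 5). Lift 6: 22. −1: 21.
[1] 21 ≡ 3·6 + 3 (base 6). Lift 7: 24. −1: 23.
[2] 23 ≡ 3·7 + 2 (base 7). Lift 8: 26. −1: 25.

3·7 + 2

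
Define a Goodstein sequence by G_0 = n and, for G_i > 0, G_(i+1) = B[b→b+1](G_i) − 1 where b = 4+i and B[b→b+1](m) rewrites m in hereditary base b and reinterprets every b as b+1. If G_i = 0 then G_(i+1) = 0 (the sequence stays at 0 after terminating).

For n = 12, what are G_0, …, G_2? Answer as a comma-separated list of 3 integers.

12 —HB4→ 3·4 —bump→ 3·5 = 15 —(−1)→ 14
14 —HB5→ 2·5 + 4 —bump→ 2·6 + 4 = 16 —(−1)→ 15

12, 14, 15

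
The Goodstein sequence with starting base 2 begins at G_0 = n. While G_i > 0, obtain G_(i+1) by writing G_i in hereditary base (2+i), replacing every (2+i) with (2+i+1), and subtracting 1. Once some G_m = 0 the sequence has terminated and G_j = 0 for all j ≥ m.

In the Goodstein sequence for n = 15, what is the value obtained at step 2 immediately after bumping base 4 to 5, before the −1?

18753

G_0 = 15. HB_2(15) = 2^(2 + 1) + 2^2 + 2 + 1. Bump = 112. G_1 = 111.
G_1 = 111. HB_3(111) = 3^(3 + 1) + 3^3 + 3. Bump = 1284. G_2 = 1283.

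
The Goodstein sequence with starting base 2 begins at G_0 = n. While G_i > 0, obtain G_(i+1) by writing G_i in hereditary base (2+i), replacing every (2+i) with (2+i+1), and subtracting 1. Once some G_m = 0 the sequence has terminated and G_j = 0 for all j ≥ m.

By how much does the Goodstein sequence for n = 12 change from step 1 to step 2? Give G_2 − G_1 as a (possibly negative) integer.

958

G_0 = 12. HB_2(12) = 2^(2 + 1) + 2^2. Bump = 108. G_1 = 107.
G_1 = 107. HB_3(107) = 3^(3 + 1) + 2·3^2 + 2·3 + 2. Bump = 1066. G_2 = 1065.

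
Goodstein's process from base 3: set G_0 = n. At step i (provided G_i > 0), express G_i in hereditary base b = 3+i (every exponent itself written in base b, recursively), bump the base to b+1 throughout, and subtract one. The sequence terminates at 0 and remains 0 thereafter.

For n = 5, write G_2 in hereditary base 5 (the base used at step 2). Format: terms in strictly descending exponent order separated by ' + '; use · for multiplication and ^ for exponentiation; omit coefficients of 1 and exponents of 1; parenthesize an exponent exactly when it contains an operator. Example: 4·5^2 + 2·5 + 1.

(0) 5|_3 = 3 + 2 ↦ 4 + 2|_4 = 6 ⇒ 5
(1) 5|_4 = 4 + 1 ↦ 5 + 1|_5 = 6 ⇒ 5

5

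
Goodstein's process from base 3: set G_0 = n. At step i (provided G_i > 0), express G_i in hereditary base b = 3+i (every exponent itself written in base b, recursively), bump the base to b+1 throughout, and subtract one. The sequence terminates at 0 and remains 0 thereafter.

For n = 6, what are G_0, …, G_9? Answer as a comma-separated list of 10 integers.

6 —HB3→ 2·3 —bump→ 2·4 = 8 —(−1)→ 7
7 —HB4→ 4 + 3 —bump→ 5 + 3 = 8 —(−1)→ 7
7 —HB5→ 5 + 2 —bump→ 6 + 2 = 8 —(−1)→ 7
7 —HB6→ 6 + 1 —bump→ 7 + 1 = 8 —(−1)→ 7
7 —HB7→ 7 —bump→ 8 = 8 —(−1)→ 7
7 —HB8→ 7 —bump→ 7 = 7 —(−1)→ 6
6 —HB9→ 6 —bump→ 6 = 6 —(−1)→ 5
5 —HB10→ 5 —bump→ 5 = 5 —(−1)→ 4
4 —HB11→ 4 —bump→ 4 = 4 —(−1)→ 3

6, 7, 7, 7, 7, 7, 6, 5, 4, 3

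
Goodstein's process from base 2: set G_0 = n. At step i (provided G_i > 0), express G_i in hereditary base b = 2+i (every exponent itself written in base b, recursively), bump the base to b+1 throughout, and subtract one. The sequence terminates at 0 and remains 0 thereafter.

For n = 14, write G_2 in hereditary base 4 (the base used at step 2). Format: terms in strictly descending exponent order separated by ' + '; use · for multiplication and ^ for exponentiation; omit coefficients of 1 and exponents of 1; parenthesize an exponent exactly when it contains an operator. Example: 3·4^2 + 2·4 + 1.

4^(4 + 1) + 4^4 + 1

14 —HB2→ 2^(2 + 1) + 2^2 + 2 —bump→ 3^(3 + 1) + 3^3 + 3 = 111 —(−1)→ 110
110 —HB3→ 3^(3 + 1) + 3^3 + 2 —bump→ 4^(4 + 1) + 4^4 + 2 = 1282 —(−1)→ 1281
1281 —HB4→ 4^(4 + 1) + 4^4 + 1 —bump→ 5^(5 + 1) + 5^5 + 1 = 18751 —(−1)→ 18750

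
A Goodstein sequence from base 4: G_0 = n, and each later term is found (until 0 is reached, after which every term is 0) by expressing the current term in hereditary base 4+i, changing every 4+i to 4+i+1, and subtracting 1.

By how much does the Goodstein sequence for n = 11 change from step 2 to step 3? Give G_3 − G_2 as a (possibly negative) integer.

1

(0) 11|_4 = 2·4 + 3 ↦ 2·5 + 3|_5 = 13 ⇒ 12
(1) 12|_5 = 2·5 + 2 ↦ 2·6 + 2|_6 = 14 ⇒ 13
(2) 13|_6 = 2·6 + 1 ↦ 2·7 + 1|_7 = 15 ⇒ 14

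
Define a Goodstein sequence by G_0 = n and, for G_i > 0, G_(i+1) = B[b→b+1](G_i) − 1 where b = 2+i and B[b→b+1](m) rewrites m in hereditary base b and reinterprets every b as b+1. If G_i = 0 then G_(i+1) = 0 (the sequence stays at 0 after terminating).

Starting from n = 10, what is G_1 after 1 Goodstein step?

83

step 0: 10 = 2^(2 + 1) + 2; sub 3 for 2: 3^(3 + 1) + 3; = 84; G_1 = 84−1 = 83
step 1: 83 = 3^(3 + 1) + 2; sub 4 for 3: 4^(4 + 1) + 2; = 1026; G_2 = 1026−1 = 1025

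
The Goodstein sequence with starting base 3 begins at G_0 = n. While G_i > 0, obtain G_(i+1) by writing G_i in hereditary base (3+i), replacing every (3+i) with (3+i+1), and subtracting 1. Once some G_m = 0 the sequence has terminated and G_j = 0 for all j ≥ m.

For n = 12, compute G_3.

37

step 0: 12 = 3^2 + 3; sub 4 for 3: 4^2 + 4; = 20; G_1 = 20−1 = 19
step 1: 19 = 4^2 + 3; sub 5 for 4: 5^2 + 3; = 28; G_2 = 28−1 = 27
step 2: 27 = 5^2 + 2; sub 6 for 5: 6^2 + 2; = 38; G_3 = 38−1 = 37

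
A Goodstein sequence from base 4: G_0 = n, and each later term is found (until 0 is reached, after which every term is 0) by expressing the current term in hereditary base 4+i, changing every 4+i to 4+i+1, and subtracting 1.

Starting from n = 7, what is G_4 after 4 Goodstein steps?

base 4: 7 = 4 + 3; at 5: 5 + 3 = 8; next = 7
base 5: 7 = 5 + 2; at 6: 6 + 2 = 8; next = 7
base 6: 7 = 6 + 1; at 7: 7 + 1 = 8; next = 7
base 7: 7 = 7; at 8: 8 = 8; next = 7
base 8: 7 = 7; at 9: 7 = 7; next = 6

7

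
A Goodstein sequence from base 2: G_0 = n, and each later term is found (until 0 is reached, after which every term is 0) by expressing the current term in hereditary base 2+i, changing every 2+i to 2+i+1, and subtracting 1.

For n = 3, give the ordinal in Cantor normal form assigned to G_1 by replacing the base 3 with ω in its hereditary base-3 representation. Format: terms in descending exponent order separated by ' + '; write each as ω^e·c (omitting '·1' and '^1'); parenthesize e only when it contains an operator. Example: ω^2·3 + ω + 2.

ω

G_0 = 3. HB_2(3) = 2 + 1. Bump = 4. G_1 = 3.
G_1 = 3. HB_3(3) = 3. Bump = 4. G_2 = 3.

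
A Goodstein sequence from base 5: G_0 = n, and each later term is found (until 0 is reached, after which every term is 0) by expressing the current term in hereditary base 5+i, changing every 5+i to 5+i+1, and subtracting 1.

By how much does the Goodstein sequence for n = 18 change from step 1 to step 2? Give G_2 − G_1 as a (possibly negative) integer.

G_0=18  [base 5] 3·5 + 3  →[5↦6]→  3·6 + 3 = 21  −1 ⇒ G_1=20
G_1=20  [base 6] 3·6 + 2  →[6↦7]→  3·7 + 2 = 23  −1 ⇒ G_2=22

2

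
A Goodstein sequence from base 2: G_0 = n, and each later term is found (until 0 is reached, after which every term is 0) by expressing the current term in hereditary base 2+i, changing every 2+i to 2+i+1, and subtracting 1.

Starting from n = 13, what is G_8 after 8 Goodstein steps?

G_0=13  [base 2] 2^(2 + 1) + 2^2 + 1  →[2↦3]→  3^(3 + 1) + 3^3 + 1 = 109  −1 ⇒ G_1=108
G_1=108  [base 3] 3^(3 + 1) + 3^3  →[3↦4]→  4^(4 + 1) + 4^4 = 1280  −1 ⇒ G_2=1279
G_2=1279  [base 4] 4^(4 + 1) + 3·4^3 + 3·4^2 + 3·4 + 3  →[4↦5]→  5^(5 + 1) + 3·5^3 + 3·5^2 + 3·5 + 3 = 16093  −1 ⇒ G_3=16092
G_3=16092  [base 5] 5^(5 + 1) + 3·5^3 + 3·5^2 + 3·5 + 2  →[5↦6]→  6^(6 + 1) + 3·6^3 + 3·6^2 + 3·6 + 2 = 280712  −1 ⇒ G_4=280711
G_4=280711  [base 6] 6^(6 + 1) + 3·6^3 + 3·6^2 + 3·6 + 1  →[6↦7]→  7^(7 + 1) + 3·7^3 + 3·7^2 + 3·7 + 1 = 5765999  −1 ⇒ G_5=5765998
G_5=5765998  [base 7] 7^(7 + 1) + 3·7^3 + 3·7^2 + 3·7  →[7↦8]→  8^(8 + 1) + 3·8^3 + 3·8^2 + 3·8 = 134219480  −1 ⇒ G_6=134219479
G_6=134219479  [base 8] 8^(8 + 1) + 3·8^3 + 3·8^2 + 2·8 + 7  →[8↦9]→  9^(9 + 1) + 3·9^3 + 3·9^2 + 2·9 + 7 = 3486786856  −1 ⇒ G_7=3486786855
G_7=3486786855  [base 9] 9^(9 + 1) + 3·9^3 + 3·9^2 + 2·9 + 6  →[9↦10]→  10^(10 + 1) + 3·10^3 + 3·10^2 + 2·10 + 6 = 100000003326  −1 ⇒ G_8=100000003325
G_8=100000003325  [base 10] 10^(10 + 1) + 3·10^3 + 3·10^2 + 2·10 + 5  →[10↦11]→  11^(11 + 1) + 3·11^3 + 3·11^2 + 2·11 + 5 = 3138428381104  −1 ⇒ G_9=3138428381103

100000003325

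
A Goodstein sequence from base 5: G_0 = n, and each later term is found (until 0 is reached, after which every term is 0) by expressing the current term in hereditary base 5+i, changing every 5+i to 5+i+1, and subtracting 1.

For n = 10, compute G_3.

G_0 = 10. HB_5(10) = 2·5. Bump = 12. G_1 = 11.
G_1 = 11. HB_6(11) = 6 + 5. Bump = 12. G_2 = 11.
G_2 = 11. HB_7(11) = 7 + 4. Bump = 12. G_3 = 11.
G_3 = 11. HB_8(11) = 8 + 3. Bump = 12. G_4 = 11.

11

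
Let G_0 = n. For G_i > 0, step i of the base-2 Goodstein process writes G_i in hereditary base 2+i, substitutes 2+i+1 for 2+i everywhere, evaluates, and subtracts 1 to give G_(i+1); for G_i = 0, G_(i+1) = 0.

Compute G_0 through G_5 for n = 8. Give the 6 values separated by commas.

8, 80, 553, 6310, 93395, 1647195

(0) 8|_2 = 2^(2 + 1) ↦ 3^(3 + 1)|_3 = 81 ⇒ 80
(1) 80|_3 = 2·3^3 + 2·3^2 + 2·3 + 2 ↦ 2·4^4 + 2·4^2 + 2·4 + 2|_4 = 554 ⇒ 553
(2) 553|_4 = 2·4^4 + 2·4^2 + 2·4 + 1 ↦ 2·5^5 + 2·5^2 + 2·5 + 1|_5 = 6311 ⇒ 6310
(3) 6310|_5 = 2·5^5 + 2·5^2 + 2·5 ↦ 2·6^6 + 2·6^2 + 2·6|_6 = 93396 ⇒ 93395
(4) 93395|_6 = 2·6^6 + 2·6^2 + 6 + 5 ↦ 2·7^7 + 2·7^2 + 7 + 5|_7 = 1647196 ⇒ 1647195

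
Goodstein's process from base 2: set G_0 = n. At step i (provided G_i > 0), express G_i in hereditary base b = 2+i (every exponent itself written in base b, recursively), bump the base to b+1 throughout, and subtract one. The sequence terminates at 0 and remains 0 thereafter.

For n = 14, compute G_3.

step 0: 14 = 2^(2 + 1) + 2^2 + 2; sub 3 for 2: 3^(3 + 1) + 3^3 + 3; = 111; G_1 = 111−1 = 110
step 1: 110 = 3^(3 + 1) + 3^3 + 2; sub 4 for 3: 4^(4 + 1) + 4^4 + 2; = 1282; G_2 = 1282−1 = 1281
step 2: 1281 = 4^(4 + 1) + 4^4 + 1; sub 5 for 4: 5^(5 + 1) + 5^5 + 1; = 18751; G_3 = 18751−1 = 18750

18750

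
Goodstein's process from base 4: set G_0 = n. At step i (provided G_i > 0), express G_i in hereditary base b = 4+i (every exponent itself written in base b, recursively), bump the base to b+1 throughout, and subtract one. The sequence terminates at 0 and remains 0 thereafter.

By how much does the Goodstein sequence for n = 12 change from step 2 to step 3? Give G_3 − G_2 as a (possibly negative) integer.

step 0: 12 = 3·4; sub 5 for 4: 3·5; = 15; G_1 = 15−1 = 14
step 1: 14 = 2·5 + 4; sub 6 for 5: 2·6 + 4; = 16; G_2 = 16−1 = 15
step 2: 15 = 2·6 + 3; sub 7 for 6: 2·7 + 3; = 17; G_3 = 17−1 = 16

1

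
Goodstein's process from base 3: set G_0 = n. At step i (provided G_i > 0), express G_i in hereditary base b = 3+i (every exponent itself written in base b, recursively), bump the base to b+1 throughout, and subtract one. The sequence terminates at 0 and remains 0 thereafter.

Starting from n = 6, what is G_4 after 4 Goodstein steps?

G_0 = 6. HB_3(6) = 2·3. Bump = 8. G_1 = 7.
G_1 = 7. HB_4(7) = 4 + 3. Bump = 8. G_2 = 7.
G_2 = 7. HB_5(7) = 5 + 2. Bump = 8. G_3 = 7.
G_3 = 7. HB_6(7) = 6 + 1. Bump = 8. G_4 = 7.

7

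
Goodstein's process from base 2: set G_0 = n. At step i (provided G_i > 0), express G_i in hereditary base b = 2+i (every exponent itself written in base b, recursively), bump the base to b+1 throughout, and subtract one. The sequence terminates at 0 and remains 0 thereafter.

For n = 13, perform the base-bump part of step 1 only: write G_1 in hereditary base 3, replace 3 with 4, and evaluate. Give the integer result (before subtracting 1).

1280

G_0 = 13. HB_2(13) = 2^(2 + 1) + 2^2 + 1. Bump = 109. G_1 = 108.
G_1 = 108. HB_3(108) = 3^(3 + 1) + 3^3. Bump = 1280. G_2 = 1279.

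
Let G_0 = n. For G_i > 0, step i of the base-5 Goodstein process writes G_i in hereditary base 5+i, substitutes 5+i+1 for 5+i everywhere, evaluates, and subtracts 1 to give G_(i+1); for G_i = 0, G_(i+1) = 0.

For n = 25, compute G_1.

35

step 0: 25 = 5^2; sub 6 for 5: 6^2; = 36; G_1 = 36−1 = 35
step 1: 35 = 5·6 + 5; sub 7 for 6: 5·7 + 5; = 40; G_2 = 40−1 = 39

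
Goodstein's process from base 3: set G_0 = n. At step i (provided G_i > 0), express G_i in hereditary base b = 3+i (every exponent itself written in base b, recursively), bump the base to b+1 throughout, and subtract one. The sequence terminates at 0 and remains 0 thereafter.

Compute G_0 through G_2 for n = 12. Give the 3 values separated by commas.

12, 19, 27

G_0 = 12. HB_3(12) = 3^2 + 3. Bump = 20. G_1 = 19.
G_1 = 19. HB_4(19) = 4^2 + 3. Bump = 28. G_2 = 27.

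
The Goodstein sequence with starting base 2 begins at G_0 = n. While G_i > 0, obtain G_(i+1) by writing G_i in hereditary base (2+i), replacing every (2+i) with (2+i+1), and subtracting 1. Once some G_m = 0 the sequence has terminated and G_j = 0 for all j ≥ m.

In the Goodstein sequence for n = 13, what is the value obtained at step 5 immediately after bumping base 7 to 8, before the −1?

134219480

G_0 = 13. HB_2(13) = 2^(2 + 1) + 2^2 + 1. Bump = 109. G_1 = 108.
G_1 = 108. HB_3(108) = 3^(3 + 1) + 3^3. Bump = 1280. G_2 = 1279.
G_2 = 1279. HB_4(1279) = 4^(4 + 1) + 3·4^3 + 3·4^2 + 3·4 + 3. Bump = 16093. G_3 = 16092.
G_3 = 16092. HB_5(16092) = 5^(5 + 1) + 3·5^3 + 3·5^2 + 3·5 + 2. Bump = 280712. G_4 = 280711.
G_4 = 280711. HB_6(280711) = 6^(6 + 1) + 3·6^3 + 3·6^2 + 3·6 + 1. Bump = 5765999. G_5 = 5765998.
G_5 = 5765998. HB_7(5765998) = 7^(7 + 1) + 3·7^3 + 3·7^2 + 3·7. Bump = 134219480. G_6 = 134219479.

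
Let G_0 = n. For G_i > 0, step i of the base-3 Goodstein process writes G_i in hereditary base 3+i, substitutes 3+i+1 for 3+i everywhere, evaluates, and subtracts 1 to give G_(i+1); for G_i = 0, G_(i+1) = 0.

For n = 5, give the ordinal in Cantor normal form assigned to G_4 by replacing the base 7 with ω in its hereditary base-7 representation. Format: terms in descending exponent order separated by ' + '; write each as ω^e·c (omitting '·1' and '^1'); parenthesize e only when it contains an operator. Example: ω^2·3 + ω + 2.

base 3: 5 = 3 + 2; at 4: 4 + 2 = 6; next = 5
base 4: 5 = 4 + 1; at 5: 5 + 1 = 6; next = 5
base 5: 5 = 5; at 6: 6 = 6; next = 5
base 6: 5 = 5; at 7: 5 = 5; next = 4
base 7: 4 = 4; at 8: 4 = 4; next = 3

4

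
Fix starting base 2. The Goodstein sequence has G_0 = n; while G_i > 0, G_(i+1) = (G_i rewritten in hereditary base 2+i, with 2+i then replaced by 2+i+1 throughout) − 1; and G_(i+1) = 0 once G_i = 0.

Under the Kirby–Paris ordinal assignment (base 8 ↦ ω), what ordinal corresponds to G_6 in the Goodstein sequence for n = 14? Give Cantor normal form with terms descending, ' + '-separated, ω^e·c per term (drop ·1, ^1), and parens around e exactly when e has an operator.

[0] 14 ≡ 2^(2 + 1) + 2^2 + 2 (base 2). Lift 3: 111. −1: 110.
[1] 110 ≡ 3^(3 + 1) + 3^3 + 2 (base 3). Lift 4: 1282. −1: 1281.
[2] 1281 ≡ 4^(4 + 1) + 4^4 + 1 (base 4). Lift 5: 18751. −1: 18750.
[3] 18750 ≡ 5^(5 + 1) + 5^5 (base 5). Lift 6: 326592. −1: 326591.
[4] 326591 ≡ 6^(6 + 1) + 5·6^5 + 5·6^4 + 5·6^3 + 5·6^2 + 5·6 + 5 (base 6). Lift 7: 5862841. −1: 5862840.
[5] 5862840 ≡ 7^(7 + 1) + 5·7^5 + 5·7^4 + 5·7^3 + 5·7^2 + 5·7 + 4 (base 7). Lift 8: 134404972. −1: 134404971.
[6] 134404971 ≡ 8^(8 + 1) + 5·8^5 + 5·8^4 + 5·8^3 + 5·8^2 + 5·8 + 3 (base 8). Lift 9: 3487116549. −1: 3487116548.

ω^(ω + 1) + ω^5·5 + ω^4·5 + ω^3·5 + ω^2·5 + ω·5 + 3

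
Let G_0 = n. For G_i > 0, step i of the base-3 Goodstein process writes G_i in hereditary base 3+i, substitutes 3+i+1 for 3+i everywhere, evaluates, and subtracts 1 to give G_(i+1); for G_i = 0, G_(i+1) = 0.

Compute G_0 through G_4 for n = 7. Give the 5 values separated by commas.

7, 8, 9, 9, 9

[0] 7 ≡ 2·3 + 1 (base 3). Lift 4: 9. −1: 8.
[1] 8 ≡ 2·4 (base 4). Lift 5: 10. −1: 9.
[2] 9 ≡ 5 + 4 (base 5). Lift 6: 10. −1: 9.
[3] 9 ≡ 6 + 3 (base 6). Lift 7: 10. −1: 9.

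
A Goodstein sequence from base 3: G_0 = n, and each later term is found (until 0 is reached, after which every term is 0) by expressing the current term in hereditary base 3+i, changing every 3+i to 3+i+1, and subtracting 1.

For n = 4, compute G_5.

i=0: 4 = 3 + 1 (b=3); 3→4: 4 + 1 = 5; 5−1 = 4
i=1: 4 = 4 (b=4); 4→5: 5 = 5; 5−1 = 4
i=2: 4 = 4 (b=5); 5→6: 4 = 4; 4−1 = 3
i=3: 3 = 3 (b=6); 6→7: 3 = 3; 3−1 = 2
i=4: 2 = 2 (b=7); 7→8: 2 = 2; 2−1 = 1
i=5: 1 = 1 (b=8); 8→9: 1 = 1; 1−1 = 0

1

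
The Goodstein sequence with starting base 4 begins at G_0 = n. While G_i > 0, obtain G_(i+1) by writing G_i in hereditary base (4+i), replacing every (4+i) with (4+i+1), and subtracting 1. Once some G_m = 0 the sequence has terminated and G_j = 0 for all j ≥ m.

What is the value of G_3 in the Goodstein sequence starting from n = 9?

11

base 4: 9 = 2·4 + 1; at 5: 2·5 + 1 = 11; next = 10
base 5: 10 = 2·5; at 6: 2·6 = 12; next = 11
base 6: 11 = 6 + 5; at 7: 7 + 5 = 12; next = 11
base 7: 11 = 7 + 4; at 8: 8 + 4 = 12; next = 11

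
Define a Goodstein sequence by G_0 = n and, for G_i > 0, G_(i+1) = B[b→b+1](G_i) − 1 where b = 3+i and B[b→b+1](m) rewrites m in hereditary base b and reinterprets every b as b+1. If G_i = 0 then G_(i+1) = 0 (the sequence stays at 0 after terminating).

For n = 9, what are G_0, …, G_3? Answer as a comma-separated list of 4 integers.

step 0: 9 = 3^2; sub 4 for 3: 4^2; = 16; G_1 = 16−1 = 15
step 1: 15 = 3·4 + 3; sub 5 for 4: 3·5 + 3; = 18; G_2 = 18−1 = 17
step 2: 17 = 3·5 + 2; sub 6 for 5: 3·6 + 2; = 20; G_3 = 20−1 = 19

9, 15, 17, 19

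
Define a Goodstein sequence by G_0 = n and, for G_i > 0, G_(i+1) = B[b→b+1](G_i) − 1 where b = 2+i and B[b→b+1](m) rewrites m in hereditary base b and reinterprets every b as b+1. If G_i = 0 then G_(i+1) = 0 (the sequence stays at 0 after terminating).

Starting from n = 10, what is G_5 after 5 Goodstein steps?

i=0: 10 = 2^(2 + 1) + 2 (b=2); 2→3: 3^(3 + 1) + 3 = 84; 84−1 = 83
i=1: 83 = 3^(3 + 1) + 2 (b=3); 3→4: 4^(4 + 1) + 2 = 1026; 1026−1 = 1025
i=2: 1025 = 4^(4 + 1) + 1 (b=4); 4→5: 5^(5 + 1) + 1 = 15626; 15626−1 = 15625
i=3: 15625 = 5^(5 + 1) (b=5); 5→6: 6^(6 + 1) = 279936; 279936−1 = 279935
i=4: 279935 = 5·6^6 + 5·6^5 + 5·6^4 + 5·6^3 + 5·6^2 + 5·6 + 5 (b=6); 6→7: 5·7^7 + 5·7^5 + 5·7^4 + 5·7^3 + 5·7^2 + 5·7 + 5 = 4215755; 4215755−1 = 4215754
i=5: 4215754 = 5·7^7 + 5·7^5 + 5·7^4 + 5·7^3 + 5·7^2 + 5·7 + 4 (b=7); 7→8: 5·8^8 + 5·8^5 + 5·8^4 + 5·8^3 + 5·8^2 + 5·8 + 4 = 84073324; 84073324−1 = 84073323

4215754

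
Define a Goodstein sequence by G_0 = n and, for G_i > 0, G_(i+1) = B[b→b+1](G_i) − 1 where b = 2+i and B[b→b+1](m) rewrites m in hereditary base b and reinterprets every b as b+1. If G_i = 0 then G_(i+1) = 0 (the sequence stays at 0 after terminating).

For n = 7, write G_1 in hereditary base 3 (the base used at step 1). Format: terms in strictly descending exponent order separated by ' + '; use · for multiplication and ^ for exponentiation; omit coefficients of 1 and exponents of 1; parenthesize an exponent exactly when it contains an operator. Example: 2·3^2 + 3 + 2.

G_0=7  [base 2] 2^2 + 2 + 1  →[2↦3]→  3^3 + 3 + 1 = 31  −1 ⇒ G_1=30
G_1=30  [base 3] 3^3 + 3  →[3↦4]→  4^4 + 4 = 260  −1 ⇒ G_2=259

3^3 + 3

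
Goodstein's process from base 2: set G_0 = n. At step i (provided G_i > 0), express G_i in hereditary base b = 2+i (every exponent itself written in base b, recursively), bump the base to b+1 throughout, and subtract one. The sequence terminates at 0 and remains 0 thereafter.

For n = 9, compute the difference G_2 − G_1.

942

[0] 9 ≡ 2^(2 + 1) + 1 (base 2). Lift 3: 82. −1: 81.
[1] 81 ≡ 3^(3 + 1) (base 3). Lift 4: 1024. −1: 1023.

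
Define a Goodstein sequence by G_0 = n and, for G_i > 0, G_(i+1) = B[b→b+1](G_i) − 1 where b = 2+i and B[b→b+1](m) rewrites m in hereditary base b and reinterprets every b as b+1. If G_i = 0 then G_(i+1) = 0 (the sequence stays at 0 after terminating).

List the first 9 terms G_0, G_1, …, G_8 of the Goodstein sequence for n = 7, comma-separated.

7, 30, 259, 3127, 46657, 823543, 16777215, 37665879, 77777775

(0) 7|_2 = 2^2 + 2 + 1 ↦ 3^3 + 3 + 1|_3 = 31 ⇒ 30
(1) 30|_3 = 3^3 + 3 ↦ 4^4 + 4|_4 = 260 ⇒ 259
(2) 259|_4 = 4^4 + 3 ↦ 5^5 + 3|_5 = 3128 ⇒ 3127
(3) 3127|_5 = 5^5 + 2 ↦ 6^6 + 2|_6 = 46658 ⇒ 46657
(4) 46657|_6 = 6^6 + 1 ↦ 7^7 + 1|_7 = 823544 ⇒ 823543
(5) 823543|_7 = 7^7 ↦ 8^8|_8 = 16777216 ⇒ 16777215
(6) 16777215|_8 = 7·8^7 + 7·8^6 + 7·8^5 + 7·8^4 + 7·8^3 + 7·8^2 + 7·8 + 7 ↦ 7·9^7 + 7·9^6 + 7·9^5 + 7·9^4 + 7·9^3 + 7·9^2 + 7·9 + 7|_9 = 37665880 ⇒ 37665879
(7) 37665879|_9 = 7·9^7 + 7·9^6 + 7·9^5 + 7·9^4 + 7·9^3 + 7·9^2 + 7·9 + 6 ↦ 7·10^7 + 7·10^6 + 7·10^5 + 7·10^4 + 7·10^3 + 7·10^2 + 7·10 + 6|_10 = 77777776 ⇒ 77777775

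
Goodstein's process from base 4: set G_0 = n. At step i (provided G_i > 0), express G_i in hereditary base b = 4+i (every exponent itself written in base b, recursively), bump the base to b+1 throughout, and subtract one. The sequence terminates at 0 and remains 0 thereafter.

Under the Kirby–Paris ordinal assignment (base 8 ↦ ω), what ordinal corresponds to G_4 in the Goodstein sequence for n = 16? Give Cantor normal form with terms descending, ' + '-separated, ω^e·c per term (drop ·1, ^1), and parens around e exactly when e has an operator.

ω·4 + 1

(0) 16|_4 = 4^2 ↦ 5^2|_5 = 25 ⇒ 24
(1) 24|_5 = 4·5 + 4 ↦ 4·6 + 4|_6 = 28 ⇒ 27
(2) 27|_6 = 4·6 + 3 ↦ 4·7 + 3|_7 = 31 ⇒ 30
(3) 30|_7 = 4·7 + 2 ↦ 4·8 + 2|_8 = 34 ⇒ 33
(4) 33|_8 = 4·8 + 1 ↦ 4·9 + 1|_9 = 37 ⇒ 36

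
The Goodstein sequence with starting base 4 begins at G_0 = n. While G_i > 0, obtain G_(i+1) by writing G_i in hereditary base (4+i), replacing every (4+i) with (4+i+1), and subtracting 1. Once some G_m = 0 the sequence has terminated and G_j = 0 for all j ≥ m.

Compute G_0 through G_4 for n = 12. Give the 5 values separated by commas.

base 4: 12 = 3·4; at 5: 3·5 = 15; next = 14
base 5: 14 = 2·5 + 4; at 6: 2·6 + 4 = 16; next = 15
base 6: 15 = 2·6 + 3; at 7: 2·7 + 3 = 17; next = 16
base 7: 16 = 2·7 + 2; at 8: 2·8 + 2 = 18; next = 17

12, 14, 15, 16, 17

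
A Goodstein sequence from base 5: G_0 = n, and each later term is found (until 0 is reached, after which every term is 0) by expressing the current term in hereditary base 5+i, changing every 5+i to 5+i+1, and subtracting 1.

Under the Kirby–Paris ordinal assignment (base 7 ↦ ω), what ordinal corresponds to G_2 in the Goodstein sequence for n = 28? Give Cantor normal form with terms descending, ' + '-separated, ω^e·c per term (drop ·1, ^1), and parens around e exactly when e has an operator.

ω^2 + 1

[0] 28 ≡ 5^2 + 3 (base 5). Lift 6: 39. −1: 38.
[1] 38 ≡ 6^2 + 2 (base 6). Lift 7: 51. −1: 50.
[2] 50 ≡ 7^2 + 1 (base 7). Lift 8: 65. −1: 64.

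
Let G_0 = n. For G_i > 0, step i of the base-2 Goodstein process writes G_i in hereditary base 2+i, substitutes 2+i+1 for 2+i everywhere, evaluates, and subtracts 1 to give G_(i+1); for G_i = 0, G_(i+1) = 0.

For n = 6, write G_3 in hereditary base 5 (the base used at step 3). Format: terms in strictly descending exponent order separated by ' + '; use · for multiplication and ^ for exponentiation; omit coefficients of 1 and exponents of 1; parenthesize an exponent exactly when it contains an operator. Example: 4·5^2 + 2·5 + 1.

5^5

i=0: 6 = 2^2 + 2 (b=2); 2→3: 3^3 + 3 = 30; 30−1 = 29
i=1: 29 = 3^3 + 2 (b=3); 3→4: 4^4 + 2 = 258; 258−1 = 257
i=2: 257 = 4^4 + 1 (b=4); 4→5: 5^5 + 1 = 3126; 3126−1 = 3125
i=3: 3125 = 5^5 (b=5); 5→6: 6^6 = 46656; 46656−1 = 46655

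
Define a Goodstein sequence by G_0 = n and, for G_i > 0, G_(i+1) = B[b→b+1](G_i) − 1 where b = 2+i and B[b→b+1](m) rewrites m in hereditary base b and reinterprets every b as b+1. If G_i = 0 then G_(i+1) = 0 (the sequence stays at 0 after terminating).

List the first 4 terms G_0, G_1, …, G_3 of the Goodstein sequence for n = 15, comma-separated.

15, 111, 1283, 18752

[0] 15 ≡ 2^(2 + 1) + 2^2 + 2 + 1 (base 2). Lift 3: 112. −1: 111.
[1] 111 ≡ 3^(3 + 1) + 3^3 + 3 (base 3). Lift 4: 1284. −1: 1283.
[2] 1283 ≡ 4^(4 + 1) + 4^4 + 3 (base 4). Lift 5: 18753. −1: 18752.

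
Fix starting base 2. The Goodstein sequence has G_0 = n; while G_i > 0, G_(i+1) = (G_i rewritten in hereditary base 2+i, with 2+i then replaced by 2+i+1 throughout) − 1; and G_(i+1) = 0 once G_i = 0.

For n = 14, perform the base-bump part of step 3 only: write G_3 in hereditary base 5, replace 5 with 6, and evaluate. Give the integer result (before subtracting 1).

G_0 = 14. HB_2(14) = 2^(2 + 1) + 2^2 + 2. Bump = 111. G_1 = 110.
G_1 = 110. HB_3(110) = 3^(3 + 1) + 3^3 + 2. Bump = 1282. G_2 = 1281.
G_2 = 1281. HB_4(1281) = 4^(4 + 1) + 4^4 + 1. Bump = 18751. G_3 = 18750.
G_3 = 18750. HB_5(18750) = 5^(5 + 1) + 5^5. Bump = 326592. G_4 = 326591.

326592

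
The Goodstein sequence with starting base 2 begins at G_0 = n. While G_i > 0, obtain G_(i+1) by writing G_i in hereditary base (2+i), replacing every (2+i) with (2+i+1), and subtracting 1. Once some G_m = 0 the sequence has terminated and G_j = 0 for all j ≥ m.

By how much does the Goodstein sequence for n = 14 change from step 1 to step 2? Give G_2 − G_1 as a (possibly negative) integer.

1171

G_0=14  [base 2] 2^(2 + 1) + 2^2 + 2  →[2↦3]→  3^(3 + 1) + 3^3 + 3 = 111  −1 ⇒ G_1=110
G_1=110  [base 3] 3^(3 + 1) + 3^3 + 2  →[3↦4]→  4^(4 + 1) + 4^4 + 2 = 1282  −1 ⇒ G_2=1281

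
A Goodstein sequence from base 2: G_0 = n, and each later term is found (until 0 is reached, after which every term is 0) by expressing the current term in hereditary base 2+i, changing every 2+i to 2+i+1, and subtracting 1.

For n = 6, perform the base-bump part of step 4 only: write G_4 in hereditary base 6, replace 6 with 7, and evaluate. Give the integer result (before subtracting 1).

step 0: 6 = 2^2 + 2; sub 3 for 2: 3^3 + 3; = 30; G_1 = 30−1 = 29
step 1: 29 = 3^3 + 2; sub 4 for 3: 4^4 + 2; = 258; G_2 = 258−1 = 257
step 2: 257 = 4^4 + 1; sub 5 for 4: 5^5 + 1; = 3126; G_3 = 3126−1 = 3125
step 3: 3125 = 5^5; sub 6 for 5: 6^6; = 46656; G_4 = 46656−1 = 46655
step 4: 46655 = 5·6^5 + 5·6^4 + 5·6^3 + 5·6^2 + 5·6 + 5; sub 7 for 6: 5·7^5 + 5·7^4 + 5·7^3 + 5·7^2 + 5·7 + 5; = 98040; G_5 = 98040−1 = 98039

98040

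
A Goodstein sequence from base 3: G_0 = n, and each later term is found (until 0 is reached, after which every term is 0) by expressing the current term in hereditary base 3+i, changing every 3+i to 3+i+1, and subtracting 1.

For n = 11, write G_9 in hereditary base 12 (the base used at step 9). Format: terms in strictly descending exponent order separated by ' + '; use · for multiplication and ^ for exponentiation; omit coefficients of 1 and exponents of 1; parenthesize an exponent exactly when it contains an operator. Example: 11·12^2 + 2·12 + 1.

4·12 + 11

G_0 = 11. HB_3(11) = 3^2 + 2. Bump = 18. G_1 = 17.
G_1 = 17. HB_4(17) = 4^2 + 1. Bump = 26. G_2 = 25.
G_2 = 25. HB_5(25) = 5^2. Bump = 36. G_3 = 35.
G_3 = 35. HB_6(35) = 5·6 + 5. Bump = 40. G_4 = 39.
G_4 = 39. HB_7(39) = 5·7 + 4. Bump = 44. G_5 = 43.
G_5 = 43. HB_8(43) = 5·8 + 3. Bump = 48. G_6 = 47.
G_6 = 47. HB_9(47) = 5·9 + 2. Bump = 52. G_7 = 51.
G_7 = 51. HB_10(51) = 5·10 + 1. Bump = 56. G_8 = 55.
G_8 = 55. HB_11(55) = 5·11. Bump = 60. G_9 = 59.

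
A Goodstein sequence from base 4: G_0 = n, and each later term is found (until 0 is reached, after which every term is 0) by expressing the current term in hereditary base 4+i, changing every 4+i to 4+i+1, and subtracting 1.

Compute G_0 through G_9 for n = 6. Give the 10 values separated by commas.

G_0 = 6. HB_4(6) = 4 + 2. Bump = 7. G_1 = 6.
G_1 = 6. HB_5(6) = 5 + 1. Bump = 7. G_2 = 6.
G_2 = 6. HB_6(6) = 6. Bump = 7. G_3 = 6.
G_3 = 6. HB_7(6) = 6. Bump = 6. G_4 = 5.
G_4 = 5. HB_8(5) = 5. Bump = 5. G_5 = 4.
G_5 = 4. HB_9(4) = 4. Bump = 4. G_6 = 3.
G_6 = 3. HB_10(3) = 3. Bump = 3. G_7 = 2.
G_7 = 2. HB_11(2) = 2. Bump = 2. G_8 = 1.
G_8 = 1. HB_12(1) = 1. Bump = 1. G_9 = 0.

6, 6, 6, 6, 5, 4, 3, 2, 1, 0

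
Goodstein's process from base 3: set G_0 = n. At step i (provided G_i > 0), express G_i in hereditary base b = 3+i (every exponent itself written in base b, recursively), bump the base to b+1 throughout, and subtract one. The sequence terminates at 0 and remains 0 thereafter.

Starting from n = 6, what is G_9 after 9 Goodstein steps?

3

G_0 = 6. HB_3(6) = 2·3. Bump = 8. G_1 = 7.
G_1 = 7. HB_4(7) = 4 + 3. Bump = 8. G_2 = 7.
G_2 = 7. HB_5(7) = 5 + 2. Bump = 8. G_3 = 7.
G_3 = 7. HB_6(7) = 6 + 1. Bump = 8. G_4 = 7.
G_4 = 7. HB_7(7) = 7. Bump = 8. G_5 = 7.
G_5 = 7. HB_8(7) = 7. Bump = 7. G_6 = 6.
G_6 = 6. HB_9(6) = 6. Bump = 6. G_7 = 5.
G_7 = 5. HB_10(5) = 5. Bump = 5. G_8 = 4.
G_8 = 4. HB_11(4) = 4. Bump = 4. G_9 = 3.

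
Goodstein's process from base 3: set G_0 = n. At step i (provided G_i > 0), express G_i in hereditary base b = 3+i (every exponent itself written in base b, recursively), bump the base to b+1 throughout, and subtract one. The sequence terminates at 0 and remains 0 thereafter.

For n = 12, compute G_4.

49

G_0 = 12. HB_3(12) = 3^2 + 3. Bump = 20. G_1 = 19.
G_1 = 19. HB_4(19) = 4^2 + 3. Bump = 28. G_2 = 27.
G_2 = 27. HB_5(27) = 5^2 + 2. Bump = 38. G_3 = 37.
G_3 = 37. HB_6(37) = 6^2 + 1. Bump = 50. G_4 = 49.
G_4 = 49. HB_7(49) = 7^2. Bump = 64. G_5 = 63.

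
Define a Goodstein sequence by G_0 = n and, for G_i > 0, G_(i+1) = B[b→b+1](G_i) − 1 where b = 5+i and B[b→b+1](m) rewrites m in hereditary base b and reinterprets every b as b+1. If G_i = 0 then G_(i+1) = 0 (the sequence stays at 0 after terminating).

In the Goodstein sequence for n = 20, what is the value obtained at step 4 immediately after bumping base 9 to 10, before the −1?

32

[0] 20 ≡ 4·5 (base 5). Lift 6: 24. −1: 23.
[1] 23 ≡ 3·6 + 5 (base 6). Lift 7: 26. −1: 25.
[2] 25 ≡ 3·7 + 4 (base 7). Lift 8: 28. −1: 27.
[3] 27 ≡ 3·8 + 3 (base 8). Lift 9: 30. −1: 29.
[4] 29 ≡ 3·9 + 2 (base 9). Lift 10: 32. −1: 31.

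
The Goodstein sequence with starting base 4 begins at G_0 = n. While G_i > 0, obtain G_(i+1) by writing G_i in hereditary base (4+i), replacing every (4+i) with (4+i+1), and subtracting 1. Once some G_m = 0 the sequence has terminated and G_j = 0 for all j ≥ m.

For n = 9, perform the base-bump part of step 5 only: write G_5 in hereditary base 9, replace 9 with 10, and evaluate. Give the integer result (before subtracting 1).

12

9 —HB4→ 2·4 + 1 —bump→ 2·5 + 1 = 11 —(−1)→ 10
10 —HB5→ 2·5 —bump→ 2·6 = 12 —(−1)→ 11
11 —HB6→ 6 + 5 —bump→ 7 + 5 = 12 —(−1)→ 11
11 —HB7→ 7 + 4 —bump→ 8 + 4 = 12 —(−1)→ 11
11 —HB8→ 8 + 3 —bump→ 9 + 3 = 12 —(−1)→ 11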